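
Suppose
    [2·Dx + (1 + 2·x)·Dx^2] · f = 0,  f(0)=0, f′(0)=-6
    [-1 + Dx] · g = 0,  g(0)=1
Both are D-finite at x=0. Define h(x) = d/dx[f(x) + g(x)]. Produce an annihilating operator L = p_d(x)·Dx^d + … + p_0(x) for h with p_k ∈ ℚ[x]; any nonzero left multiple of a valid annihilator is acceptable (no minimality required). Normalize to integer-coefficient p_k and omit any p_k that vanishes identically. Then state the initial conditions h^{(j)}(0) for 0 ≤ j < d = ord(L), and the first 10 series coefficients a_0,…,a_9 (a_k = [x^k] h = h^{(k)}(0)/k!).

f: a_k = 0, -6, 6, -8, 12, -96/5, 32, -384/7, 96, -512/3, …
g: a_k = 1, 1, 1/2, 1/6, 1/24, 1/120, 1/720, 1/5040, 1/40320, 1/362880, …
Weyl lclm of L_f,L_g ⇒ L₀ (ord ≤ 3).
h=h₀': d/dx-closure on L₀ ⇒ L.
L = (-10 - 4·x) + (7 - 4·x - 4·x^2)·Dx + (3 + 8·x + 4·x^2)·Dx^2  (order 2).
h: a_k = -5, 13, -47/2, 289/6, -2303/24, 23041/120, -276479/720, 3870721/5040, -61931519/40320, 1114767361/362880, …
ICs: h(0) = -5, h′(0) = 13.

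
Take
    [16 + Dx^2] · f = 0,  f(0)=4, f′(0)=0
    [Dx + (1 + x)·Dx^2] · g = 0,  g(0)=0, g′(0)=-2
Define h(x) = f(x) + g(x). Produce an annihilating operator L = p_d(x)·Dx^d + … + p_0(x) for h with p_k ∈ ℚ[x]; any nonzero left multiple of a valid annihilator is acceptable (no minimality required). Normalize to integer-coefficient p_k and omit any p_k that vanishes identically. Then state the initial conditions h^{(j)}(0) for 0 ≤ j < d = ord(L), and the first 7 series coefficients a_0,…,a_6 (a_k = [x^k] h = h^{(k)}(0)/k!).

f: a_k = 4, 0, -32, 0, 128/3, 0, -1024/45, …
g: a_k = 0, -2, 1, -2/3, 1/2, -2/5, 1/3, …
Sum ⇒ L₀ = lclm(L_f,L_g) in ℚ(x)⟨Dx⟩.
L = (176 + 256·x + 128·x^2)·Dx + (144 + 400·x + 384·x^2 + 128·x^3)·Dx^2 + (11 + 16·x + 8·x^2)·Dx^3 + (9 + 25·x + 24·x^2 + 8·x^3)·Dx^4  (order 4).
h: a_k = 4, -2, -31, -2/3, 259/6, -2/5, -1009/45, …
ICs: h(0) = 4, h′(0) = -2, h′′(0) = -62, h′′′(0) = -4.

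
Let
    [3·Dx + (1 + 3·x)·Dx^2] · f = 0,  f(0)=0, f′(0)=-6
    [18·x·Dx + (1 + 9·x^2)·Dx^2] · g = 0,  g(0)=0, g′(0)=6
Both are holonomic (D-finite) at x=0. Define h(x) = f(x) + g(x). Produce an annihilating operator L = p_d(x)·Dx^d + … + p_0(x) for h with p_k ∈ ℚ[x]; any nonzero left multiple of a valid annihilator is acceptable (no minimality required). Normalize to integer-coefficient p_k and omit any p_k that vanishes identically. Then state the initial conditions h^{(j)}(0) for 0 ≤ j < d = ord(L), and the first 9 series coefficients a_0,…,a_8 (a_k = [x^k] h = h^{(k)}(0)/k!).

L = (-18 - 162·x + 486·x^2 + 486·x^3)·Dx + (-12 - 36·x + 972·x^3 + 972·x^4)·Dx^2 + (-1 + 3·x + 18·x^2 + 54·x^3 + 243·x^4 + 243·x^5)·Dx^3  (order 3).
h: a_k = 0, 0, 9, -36, 81/2, 0, 243, -8748/7, 6561/4, …
ICs: h(0) = 0, h′(0) = 0, h′′(0) = 18.

f: a_k = 0, -6, 9, -18, 81/2, -486/5, 243, -4374/7, 6561/4, …
g: a_k = 0, 6, 0, -18, 0, 486/5, 0, -4374/7, 0, …
h₀=f+g: left-lcm gives L₀, ord ≤ 4.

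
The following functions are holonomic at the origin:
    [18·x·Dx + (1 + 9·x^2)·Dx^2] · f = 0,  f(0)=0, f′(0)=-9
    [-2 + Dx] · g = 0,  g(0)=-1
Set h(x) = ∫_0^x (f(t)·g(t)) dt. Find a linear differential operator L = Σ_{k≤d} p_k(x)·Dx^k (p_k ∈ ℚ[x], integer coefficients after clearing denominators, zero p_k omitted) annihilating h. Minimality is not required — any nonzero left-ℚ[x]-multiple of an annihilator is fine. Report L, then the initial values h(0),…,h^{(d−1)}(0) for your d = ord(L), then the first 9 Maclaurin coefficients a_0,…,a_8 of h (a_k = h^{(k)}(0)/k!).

L = (4 - 36·x + 36·x^2)·Dx + (-4 + 18·x - 36·x^2)·Dx^2 + (1 + 9·x^2)·Dx^3  (order 3).
h: a_k = 0, 0, 9/2, 6, -9/4, -42/5, 163/10, 258/7, -23201/280, …
ICs: h(0) = 0, h′(0) = 0, h′′(0) = 9.

f: a_k = 0, -9, 0, 27, 0, -729/5, 0, 6561/7, 0, …
g: a_k = -1, -2, -2, -4/3, -2/3, -4/15, -4/45, -8/315, -2/315, …
Sym-product of L_f,L_g gives L₀ (≤ ord 2).
h=∫h₀ ⇒ L = L₀·Dx.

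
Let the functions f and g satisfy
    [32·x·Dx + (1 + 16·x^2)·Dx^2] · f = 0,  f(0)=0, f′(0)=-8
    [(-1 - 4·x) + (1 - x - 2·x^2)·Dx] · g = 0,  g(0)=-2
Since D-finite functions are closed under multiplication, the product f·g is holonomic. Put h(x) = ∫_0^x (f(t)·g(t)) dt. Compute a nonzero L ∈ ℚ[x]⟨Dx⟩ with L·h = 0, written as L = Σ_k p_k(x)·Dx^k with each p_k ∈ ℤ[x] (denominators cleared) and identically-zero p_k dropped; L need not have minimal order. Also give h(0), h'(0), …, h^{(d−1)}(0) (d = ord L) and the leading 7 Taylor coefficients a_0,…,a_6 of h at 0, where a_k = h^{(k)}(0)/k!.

f: a_k = 0, -8, 0, 128/3, 0, -2048/5, 0, …
g: a_k = -2, -2, -6, -10, -22, -42, -86, …
Product ⇒ symmetric product L₀, ord ≤ 2.
∫: right-multiply L₀ by Dx.
L = (4 + 32·x + 192·x^2)·Dx + (2 - 24·x + 64·x^2 + 192·x^3)·Dx^2 + (-1 + x - 14·x^2 + 16·x^3 + 32·x^4)·Dx^3  (order 3).
h: a_k = 0, 0, 8, 16/3, -28/3, -16/15, 616/5, …
ICs: h(0) = 0, h′(0) = 0, h′′(0) = 16.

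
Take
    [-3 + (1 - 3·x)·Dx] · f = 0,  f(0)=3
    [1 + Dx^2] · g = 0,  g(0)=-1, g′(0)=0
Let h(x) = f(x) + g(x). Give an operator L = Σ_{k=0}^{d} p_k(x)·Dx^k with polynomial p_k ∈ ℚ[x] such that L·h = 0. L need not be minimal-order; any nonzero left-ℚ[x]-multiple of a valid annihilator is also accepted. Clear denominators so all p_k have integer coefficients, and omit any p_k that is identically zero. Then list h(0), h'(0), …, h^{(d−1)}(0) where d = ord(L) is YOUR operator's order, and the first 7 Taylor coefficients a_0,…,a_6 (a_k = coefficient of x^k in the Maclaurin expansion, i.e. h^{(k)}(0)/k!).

L = (165 - 18·x + 27·x^2) + (-19 + 63·x - 27·x^2 + 27·x^3)·Dx + (165 - 18·x + 27·x^2)·Dx^2 + (-19 + 63·x - 27·x^2 + 27·x^3)·Dx^3  (order 3).
h: a_k = 2, 9, 55/2, 81, 5831/24, 729, 1574641/720, …
ICs: h(0) = 2, h′(0) = 9, h′′(0) = 55.

f: a_k = 3, 9, 27, 81, 243, 729, 2187, …
g: a_k = -1, 0, 1/2, 0, -1/24, 0, 1/720, …
L₀ := lclm(L_f,L_g); ord L₀ ≤ 1+2.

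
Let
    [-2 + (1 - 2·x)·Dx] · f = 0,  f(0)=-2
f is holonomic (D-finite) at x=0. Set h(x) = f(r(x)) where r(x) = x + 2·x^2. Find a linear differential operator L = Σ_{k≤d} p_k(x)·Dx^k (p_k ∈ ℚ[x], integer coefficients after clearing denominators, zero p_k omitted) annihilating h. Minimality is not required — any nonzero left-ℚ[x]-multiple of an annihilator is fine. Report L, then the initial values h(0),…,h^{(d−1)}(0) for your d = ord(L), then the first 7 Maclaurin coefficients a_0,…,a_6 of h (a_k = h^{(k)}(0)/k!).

L = (2 + 8·x) + (-1 + 2·x + 4·x^2)·Dx  (order 1).
h: a_k = -2, -4, -16, -48, -160, -512, -1664, …
ICs: h(0) = -2.

f: a_k = -2, -4, -8, -16, -32, -64, -128, …
h₀=f(r): pull back L_f along r ⇒ L₀.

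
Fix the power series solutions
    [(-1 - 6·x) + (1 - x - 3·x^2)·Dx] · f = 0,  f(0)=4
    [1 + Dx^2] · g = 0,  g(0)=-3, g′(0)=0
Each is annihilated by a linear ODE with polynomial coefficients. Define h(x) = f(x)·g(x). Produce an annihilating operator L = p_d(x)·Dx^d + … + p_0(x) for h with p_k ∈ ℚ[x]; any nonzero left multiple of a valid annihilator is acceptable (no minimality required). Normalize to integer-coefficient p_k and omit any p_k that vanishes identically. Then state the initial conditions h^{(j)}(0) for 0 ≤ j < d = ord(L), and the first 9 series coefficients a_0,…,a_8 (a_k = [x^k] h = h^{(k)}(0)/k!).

f: a_k = 4, 4, 16, 28, 76, 160, 388, 868, 2032, …
g: a_k = -3, 0, 3/2, 0, -1/8, 0, 1/240, 0, -1/13440, …
Product ⇒ symmetric product L₀, ord ≤ 2.
L = (5 + x + 3·x^2) + (2 + 12·x)·Dx + (-1 + x + 3·x^2)·Dx^2  (order 2).
h: a_k = -12, -12, -42, -78, -409/2, -877/2, -63119/60, -142049/60, -18558737/3360, …
ICs: h(0) = -12, h′(0) = -12.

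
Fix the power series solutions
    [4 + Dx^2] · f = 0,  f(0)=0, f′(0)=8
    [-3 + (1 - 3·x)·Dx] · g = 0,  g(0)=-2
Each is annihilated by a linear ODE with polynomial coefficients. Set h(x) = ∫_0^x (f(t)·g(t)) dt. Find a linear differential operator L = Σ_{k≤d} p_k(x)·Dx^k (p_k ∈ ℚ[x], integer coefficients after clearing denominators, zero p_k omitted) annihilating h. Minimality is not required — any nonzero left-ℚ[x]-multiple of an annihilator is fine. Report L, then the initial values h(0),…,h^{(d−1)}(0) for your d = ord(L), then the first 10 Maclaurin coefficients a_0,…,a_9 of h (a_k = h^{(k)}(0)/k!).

f: a_k = 0, 8, 0, -16/3, 0, 16/15, 0, -32/315, 0, 16/2835, …
g: a_k = -2, -6, -18, -54, -162, -486, -1458, -4374, -13122, -39366, …
L₀ := L_f ⊗_s L_g (sym. prod.), ord ≤ 2.
∫: right-multiply L₀ by Dx.
L = (-4 + 12·x)·Dx + 6·Dx^2 + (-1 + 3·x)·Dx^3  (order 3).
h: a_k = 0, 0, -8, -16, -100/3, -80, -9016/45, -2576/5, -425998/315, -3407984/945, …
ICs: h(0) = 0, h′(0) = 0, h′′(0) = -16.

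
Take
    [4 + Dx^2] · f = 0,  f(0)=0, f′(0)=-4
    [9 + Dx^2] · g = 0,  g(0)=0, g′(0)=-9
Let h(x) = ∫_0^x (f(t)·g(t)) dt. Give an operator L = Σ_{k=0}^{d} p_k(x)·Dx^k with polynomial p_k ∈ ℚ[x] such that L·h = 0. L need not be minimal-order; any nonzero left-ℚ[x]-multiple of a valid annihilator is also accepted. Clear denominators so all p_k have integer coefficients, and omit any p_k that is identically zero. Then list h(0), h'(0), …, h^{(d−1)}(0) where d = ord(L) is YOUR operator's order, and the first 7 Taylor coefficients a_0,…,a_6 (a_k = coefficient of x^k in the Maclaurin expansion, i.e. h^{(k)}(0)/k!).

L = 25·Dx + 26·Dx^3 + Dx^5  (order 5).
h: a_k = 0, 0, 0, 12, 0, -78/5, 0, …
ICs: h(0) = 0, h′(0) = 0, h′′(0) = 0, h′′′(0) = 72, h′′′′(0) = 0.

f: a_k = 0, -4, 0, 8/3, 0, -8/15, 0, …
g: a_k = 0, -9, 0, 27/2, 0, -243/40, 0, …
h₀=f·g: eliminate ⇒ L₀, order ≤ 2·2.
h=∫h₀ ⇒ L = L₀·Dx.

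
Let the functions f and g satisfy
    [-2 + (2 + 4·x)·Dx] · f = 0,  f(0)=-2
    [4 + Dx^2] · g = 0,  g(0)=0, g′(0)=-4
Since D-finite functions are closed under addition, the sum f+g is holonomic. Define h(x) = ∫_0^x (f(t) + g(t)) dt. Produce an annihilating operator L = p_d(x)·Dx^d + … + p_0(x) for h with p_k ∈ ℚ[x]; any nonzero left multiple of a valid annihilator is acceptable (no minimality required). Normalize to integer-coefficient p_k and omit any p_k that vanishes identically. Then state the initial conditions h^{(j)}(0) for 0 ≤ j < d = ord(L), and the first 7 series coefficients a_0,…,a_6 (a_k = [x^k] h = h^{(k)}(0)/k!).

L = (-28 - 64·x - 64·x^2)·Dx + (12 + 88·x + 192·x^2 + 128·x^3)·Dx^2 + (-7 - 16·x - 16·x^2)·Dx^3 + (3 + 22·x + 48·x^2 + 32·x^3)·Dx^4  (order 4).
h: a_k = 0, -2, -3, 1/3, 5/12, 1/4, -137/360, …
ICs: h(0) = 0, h′(0) = -2, h′′(0) = -6, h′′′(0) = 2.

f: a_k = -2, -2, 1, -1, 5/4, -7/4, 21/8, …
g: a_k = 0, -4, 0, 8/3, 0, -8/15, 0, …
h₀=f+g: left-lcm gives L₀, ord ≤ 3.
h=∫₀ˣh₀: take L = L₀·Dx.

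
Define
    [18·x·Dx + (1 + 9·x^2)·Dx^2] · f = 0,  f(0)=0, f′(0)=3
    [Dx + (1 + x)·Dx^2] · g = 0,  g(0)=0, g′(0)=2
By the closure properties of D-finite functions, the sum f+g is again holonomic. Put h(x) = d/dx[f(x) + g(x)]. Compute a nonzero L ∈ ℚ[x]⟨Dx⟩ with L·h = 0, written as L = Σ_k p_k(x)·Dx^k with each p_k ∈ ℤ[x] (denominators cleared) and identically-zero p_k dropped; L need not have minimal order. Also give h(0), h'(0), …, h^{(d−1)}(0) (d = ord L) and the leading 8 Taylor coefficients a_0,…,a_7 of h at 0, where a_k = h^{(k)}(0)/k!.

L = (-18 - 54·x + 486·x^2 + 162·x^3) + (-20 - 36·x + 432·x^2 + 972·x^3 + 324·x^4)·Dx + (-1 + 17·x + 18·x^2 + 162·x^3 + 243·x^4 + 81·x^5)·Dx^2  (order 2).
h: a_k = 5, -2, -25, -2, 245, -2, -2185, -2, …
ICs: h(0) = 5, h′(0) = -2.

f: a_k = 0, 3, 0, -9, 0, 243/5, 0, -2187/7, …
g: a_k = 0, 2, -1, 2/3, -1/2, 2/5, -1/3, 2/7, …
f+g: L₀ = lclm(L_f,L_g), ord ≤ 2+2.
h=h₀': d/dx-closure on L₀ ⇒ L.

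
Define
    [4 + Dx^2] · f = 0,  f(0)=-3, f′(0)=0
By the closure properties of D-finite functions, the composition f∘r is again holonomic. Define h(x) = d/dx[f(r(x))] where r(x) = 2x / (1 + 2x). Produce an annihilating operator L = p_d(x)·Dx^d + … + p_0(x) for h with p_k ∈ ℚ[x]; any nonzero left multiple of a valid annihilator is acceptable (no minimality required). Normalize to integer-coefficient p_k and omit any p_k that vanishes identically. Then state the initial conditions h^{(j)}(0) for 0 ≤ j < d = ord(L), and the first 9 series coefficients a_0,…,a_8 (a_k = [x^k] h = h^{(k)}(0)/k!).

L = (40 + 96·x + 96·x^2) + (12 + 72·x + 144·x^2 + 96·x^3)·Dx + (1 + 8·x + 24·x^2 + 32·x^3 + 16·x^4)·Dx^2  (order 2).
h: a_k = 0, 48, -288, 1024, -2560, 19712/5, 10752/5, -4820992/105, 7938048/35, …
ICs: h(0) = 0, h′(0) = 48.

f: a_k = -3, 0, 6, 0, -2, 0, 4/15, 0, -2/105, …
Change of var in L_f (x↦r) gives L₀.
Derive L from L₀ (diff closure).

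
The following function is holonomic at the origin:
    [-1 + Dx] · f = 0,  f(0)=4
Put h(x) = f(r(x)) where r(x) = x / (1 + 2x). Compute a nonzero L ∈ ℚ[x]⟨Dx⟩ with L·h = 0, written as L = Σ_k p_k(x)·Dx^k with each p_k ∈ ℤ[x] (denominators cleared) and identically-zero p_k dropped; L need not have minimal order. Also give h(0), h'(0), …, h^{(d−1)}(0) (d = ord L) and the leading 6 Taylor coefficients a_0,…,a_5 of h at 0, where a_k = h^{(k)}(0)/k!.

L = -1 + (1 + 4·x + 4·x^2)·Dx  (order 1).
h: a_k = 4, 4, -6, 26/3, -71/6, 147/10, …
ICs: h(0) = 4.

f: a_k = 4, 4, 2, 2/3, 1/6, 1/30, …
Change of var in L_f (x↦r) gives L₀.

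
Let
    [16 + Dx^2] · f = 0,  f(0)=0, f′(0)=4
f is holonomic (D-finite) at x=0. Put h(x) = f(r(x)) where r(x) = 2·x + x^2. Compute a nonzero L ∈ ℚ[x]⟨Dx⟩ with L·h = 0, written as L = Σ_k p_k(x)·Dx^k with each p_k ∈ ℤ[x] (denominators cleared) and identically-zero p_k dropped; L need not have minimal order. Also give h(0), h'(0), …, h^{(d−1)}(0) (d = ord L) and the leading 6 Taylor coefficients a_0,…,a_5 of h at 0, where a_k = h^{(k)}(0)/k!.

f: a_k = 0, 4, 0, -32/3, 0, 128/15, …
Change of var in L_f (x↦r) gives L₀.
L = (64 + 192·x + 192·x^2 + 64·x^3) - Dx + (1 + x)·Dx^2  (order 2).
h: a_k = 0, 8, 4, -256/3, -128, 3136/15, …
ICs: h(0) = 0, h′(0) = 8.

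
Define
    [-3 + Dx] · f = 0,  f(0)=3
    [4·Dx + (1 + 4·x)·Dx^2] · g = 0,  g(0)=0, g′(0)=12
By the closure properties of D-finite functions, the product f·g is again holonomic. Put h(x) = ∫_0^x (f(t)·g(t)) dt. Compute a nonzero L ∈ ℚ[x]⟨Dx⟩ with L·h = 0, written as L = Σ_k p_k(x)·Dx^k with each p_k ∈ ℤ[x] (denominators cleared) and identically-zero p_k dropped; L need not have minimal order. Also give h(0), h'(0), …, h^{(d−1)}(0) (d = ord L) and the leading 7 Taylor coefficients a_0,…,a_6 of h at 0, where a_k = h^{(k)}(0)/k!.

L = (-3 + 36·x)·Dx + (-2 - 24·x)·Dx^2 + (1 + 4·x)·Dx^3  (order 3).
h: a_k = 0, 0, 18, 12, 69/2, -162/5, 2589/20, …
ICs: h(0) = 0, h′(0) = 0, h′′(0) = 36.

f: a_k = 3, 9, 27/2, 27/2, 81/8, 243/40, 243/80, …
g: a_k = 0, 12, -24, 64, -192, 3072/5, -2048, …
h₀=f·g: eliminate ⇒ L₀, order ≤ 1·2.
Integrate: L := L₀·Dx.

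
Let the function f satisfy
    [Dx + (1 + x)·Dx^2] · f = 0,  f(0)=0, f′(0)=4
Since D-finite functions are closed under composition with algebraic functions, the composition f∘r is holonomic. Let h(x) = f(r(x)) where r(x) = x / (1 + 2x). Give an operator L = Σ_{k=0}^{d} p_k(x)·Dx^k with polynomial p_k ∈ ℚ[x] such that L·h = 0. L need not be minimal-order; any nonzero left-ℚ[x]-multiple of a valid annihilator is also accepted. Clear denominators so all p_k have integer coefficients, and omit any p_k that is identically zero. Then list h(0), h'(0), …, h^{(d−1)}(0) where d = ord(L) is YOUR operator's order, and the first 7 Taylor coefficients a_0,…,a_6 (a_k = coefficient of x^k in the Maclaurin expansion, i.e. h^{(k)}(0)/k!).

f: a_k = 0, 4, -2, 4/3, -1, 4/5, -2/3, …
L₀ from L_f via x↦r, Dx↦r'^{-1}Dx.
L = (5 + 12·x)·Dx + (1 + 5·x + 6·x^2)·Dx^2  (order 2).
h: a_k = 0, 4, -10, 76/3, -65, 844/5, -1330/3, …
ICs: h(0) = 0, h′(0) = 4.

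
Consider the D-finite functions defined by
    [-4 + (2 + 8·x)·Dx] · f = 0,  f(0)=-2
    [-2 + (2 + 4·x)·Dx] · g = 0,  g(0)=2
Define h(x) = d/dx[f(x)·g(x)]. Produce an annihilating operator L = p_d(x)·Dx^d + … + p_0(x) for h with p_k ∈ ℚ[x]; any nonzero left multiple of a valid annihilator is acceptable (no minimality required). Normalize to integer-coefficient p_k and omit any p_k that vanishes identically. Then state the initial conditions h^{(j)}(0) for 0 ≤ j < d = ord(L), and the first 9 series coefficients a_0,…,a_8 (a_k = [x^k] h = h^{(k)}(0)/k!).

f: a_k = -2, -4, 4, -8, 20, -56, 168, -528, 1716, …
g: a_k = 2, 2, -1, 1, -5/4, 7/4, -21/8, 33/8, -429/64, …
Sym-product of L_f,L_g gives L₀ (≤ ord 1).
Derive L from L₀ (diff closure).
L = -1 + (-3 - 26·x - 72·x^2 - 64·x^3)·Dx  (order 1).
h: a_k = -12, 4, -18, 74, -585/2, 2271/2, -17493/4, 67181/4, -2063529/32, …
ICs: h(0) = -12.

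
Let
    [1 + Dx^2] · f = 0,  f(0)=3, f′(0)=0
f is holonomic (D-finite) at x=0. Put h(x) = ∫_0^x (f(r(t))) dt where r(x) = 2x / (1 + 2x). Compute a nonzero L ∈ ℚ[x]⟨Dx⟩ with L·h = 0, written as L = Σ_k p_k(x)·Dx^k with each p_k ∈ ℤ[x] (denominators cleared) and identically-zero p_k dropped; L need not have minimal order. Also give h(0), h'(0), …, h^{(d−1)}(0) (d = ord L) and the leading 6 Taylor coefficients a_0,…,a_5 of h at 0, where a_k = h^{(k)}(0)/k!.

L = 4·Dx + (4 + 24·x + 48·x^2 + 32·x^3)·Dx^2 + (1 + 8·x + 24·x^2 + 32·x^3 + 16·x^4)·Dx^3  (order 3).
h: a_k = 0, 3, 0, -2, 6, -14, …
ICs: h(0) = 0, h′(0) = 3, h′′(0) = 0.

f: a_k = 3, 0, -3/2, 0, 1/8, 0, …
h₀=f(r): pull back L_f along r ⇒ L₀.
h=∫h₀ ⇒ L = L₀·Dx.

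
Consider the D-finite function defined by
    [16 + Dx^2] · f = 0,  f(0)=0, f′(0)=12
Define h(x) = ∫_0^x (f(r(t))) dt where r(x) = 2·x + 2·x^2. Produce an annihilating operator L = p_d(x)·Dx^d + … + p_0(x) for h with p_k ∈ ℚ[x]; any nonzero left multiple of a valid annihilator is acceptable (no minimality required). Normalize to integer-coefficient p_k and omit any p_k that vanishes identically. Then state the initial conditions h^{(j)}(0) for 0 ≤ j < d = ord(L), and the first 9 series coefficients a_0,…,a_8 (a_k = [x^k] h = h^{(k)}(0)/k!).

L = (64 + 384·x + 768·x^2 + 512·x^3)·Dx - 2·Dx^2 + (1 + 2·x)·Dx^3  (order 3).
h: a_k = 0, 0, 12, 8, -64, -768/5, 128/15, 3840/7, 91136/105, …
ICs: h(0) = 0, h′(0) = 0, h′′(0) = 24.

f: a_k = 0, 12, 0, -32, 0, 128/5, 0, -1024/105, 0, …
L₀ from L_f via x↦r, Dx↦r'^{-1}Dx.
∫: right-multiply L₀ by Dx.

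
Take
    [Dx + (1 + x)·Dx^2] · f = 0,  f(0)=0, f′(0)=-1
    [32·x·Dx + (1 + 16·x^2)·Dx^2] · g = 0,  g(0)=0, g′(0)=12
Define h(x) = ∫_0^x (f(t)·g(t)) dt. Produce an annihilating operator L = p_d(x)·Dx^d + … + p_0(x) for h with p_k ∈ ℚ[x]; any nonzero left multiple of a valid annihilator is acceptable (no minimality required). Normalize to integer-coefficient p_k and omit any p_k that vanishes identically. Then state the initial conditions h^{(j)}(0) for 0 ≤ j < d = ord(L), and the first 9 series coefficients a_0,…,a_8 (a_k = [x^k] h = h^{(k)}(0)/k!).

f: a_k = 0, -1, 1/2, -1/3, 1/4, -1/5, 1/6, -1/7, 1/8, …
g: a_k = 0, 12, 0, -64, 0, 3072/5, 0, -49152/7, 0, …
Sym-product of L_f,L_g gives L₀ (≤ ord 4).
h=∫₀ˣh₀: take L = L₀·Dx.
L = (4224 + 8384·x + 204800·x^2 + 531456·x^3 + 491520·x^4 + 212992·x^5 + 262144·x^7)·Dx^2 + (4098 + 28864·x + 258368·x^2 + 1045504·x^3 + 1798144·x^4 + 1523712·x^5 + 573440·x^6 + 786432·x^7 + 917504·x^8)·Dx^3 + (132 + 8644·x + 37632·x^2 + 196032·x^3 + 614400·x^4 + 955392·x^5 + 786432·x^6 + 540672·x^7 + 786432·x^8 + 524288·x^9)·Dx^4 + (65 + 258·x + 2497·x^2 + 8576·x^3 + 30336·x^4 + 76800·x^5 + 118272·x^6 + 98304·x^7 + 98304·x^8 + 131072·x^9 + 65536·x^10)·Dx^5  (order 5).
h: a_k = 0, 0, 0, -4, 3/2, 12, -29/6, -1276/15, 733/20, …
ICs: h(0) = 0, h′(0) = 0, h′′(0) = 0, h′′′(0) = -24, h′′′′(0) = 36.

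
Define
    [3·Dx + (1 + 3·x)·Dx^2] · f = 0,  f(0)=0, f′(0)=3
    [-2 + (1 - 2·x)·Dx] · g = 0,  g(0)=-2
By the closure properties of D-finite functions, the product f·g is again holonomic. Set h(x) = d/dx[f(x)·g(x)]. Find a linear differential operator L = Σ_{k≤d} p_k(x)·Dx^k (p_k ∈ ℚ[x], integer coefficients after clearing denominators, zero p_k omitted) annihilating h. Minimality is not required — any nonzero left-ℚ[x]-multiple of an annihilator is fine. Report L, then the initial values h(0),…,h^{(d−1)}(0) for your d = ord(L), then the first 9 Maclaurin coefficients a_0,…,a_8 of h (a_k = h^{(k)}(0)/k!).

f: a_k = 0, 3, -9/2, 9, -81/4, 243/5, -243/2, 2187/7, -6561/8, …
g: a_k = -2, -4, -8, -16, -32, -64, -128, -256, -512, …
Product ⇒ symmetric product L₀, ord ≤ 2.
h₀' ⇒ L via d/dx closure of L₀.
L = 24 + 30·x·Dx + (-1 - x + 6·x^2)·Dx^2  (order 2).
h: a_k = -6, -6, -72, -30, -561, 558/5, -20568/5, 130182/35, -2169801/70, …
ICs: h(0) = -6, h′(0) = -6.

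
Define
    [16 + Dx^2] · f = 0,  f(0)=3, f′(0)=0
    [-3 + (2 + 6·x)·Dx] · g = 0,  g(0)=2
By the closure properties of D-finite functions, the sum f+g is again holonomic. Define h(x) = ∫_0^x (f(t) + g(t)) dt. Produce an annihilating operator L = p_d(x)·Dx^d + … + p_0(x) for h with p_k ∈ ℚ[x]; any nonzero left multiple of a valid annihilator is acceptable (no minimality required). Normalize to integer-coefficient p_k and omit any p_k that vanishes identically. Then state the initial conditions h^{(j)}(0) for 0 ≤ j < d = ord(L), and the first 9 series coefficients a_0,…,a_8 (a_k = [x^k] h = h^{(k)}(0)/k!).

f: a_k = 3, 0, -24, 0, 32, 0, -256/15, 0, 512/105, …
g: a_k = 2, 3, -9/4, 27/8, -405/64, 1701/128, -15309/512, 72171/1024, -2814669/16384, …
h₀=f+g: left-lcm gives L₀, ord ≤ 3.
h=∫h₀ ⇒ L = L₀·Dx.
L = (-4368 - 18432·x - 27648·x^2)·Dx + (1760 + 17568·x + 55296·x^2 + 55296·x^3)·Dx^2 + (-273 - 1152·x - 1728·x^2)·Dx^3 + (110 + 1098·x + 3456·x^2 + 3456·x^3)·Dx^4  (order 4).
h: a_k = 0, 5, 3/2, -35/4, 27/32, 1643/320, 567/256, -360707/53760, 72171/8192, …
ICs: h(0) = 0, h′(0) = 5, h′′(0) = 3, h′′′(0) = -105/2.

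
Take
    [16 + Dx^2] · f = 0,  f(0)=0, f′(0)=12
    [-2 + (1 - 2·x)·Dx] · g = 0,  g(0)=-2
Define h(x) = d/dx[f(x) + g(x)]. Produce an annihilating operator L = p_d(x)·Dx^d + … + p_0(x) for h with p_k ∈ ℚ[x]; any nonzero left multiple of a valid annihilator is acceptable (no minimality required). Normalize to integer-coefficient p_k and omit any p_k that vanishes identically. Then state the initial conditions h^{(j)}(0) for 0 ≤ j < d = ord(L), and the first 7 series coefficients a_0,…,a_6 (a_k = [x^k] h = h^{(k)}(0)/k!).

L = (512 - 512·x + 512·x^2) + (-80 + 288·x - 384·x^2 + 256·x^3)·Dx + (32 - 32·x + 32·x^2)·Dx^2 + (-5 + 18·x - 24·x^2 + 16·x^3)·Dx^3  (order 3).
h: a_k = 8, -16, -144, -128, -192, -768, -27904/15, …
ICs: h(0) = 8, h′(0) = -16, h′′(0) = -288.

f: a_k = 0, 12, 0, -32, 0, 128/5, 0, …
g: a_k = -2, -4, -8, -16, -32, -64, -128, …
h₀=f+g: left-lcm gives L₀, ord ≤ 3.
h₀' ⇒ L via d/dx closure of L₀.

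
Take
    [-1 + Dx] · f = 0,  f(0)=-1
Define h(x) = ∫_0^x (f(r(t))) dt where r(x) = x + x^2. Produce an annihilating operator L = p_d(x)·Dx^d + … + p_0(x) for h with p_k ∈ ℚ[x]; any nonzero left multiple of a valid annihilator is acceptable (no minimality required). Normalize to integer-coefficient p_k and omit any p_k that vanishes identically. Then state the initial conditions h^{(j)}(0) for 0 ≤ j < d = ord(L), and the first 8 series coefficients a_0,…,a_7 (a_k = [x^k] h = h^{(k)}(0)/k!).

L = (-1 - 2·x)·Dx + Dx^2  (order 2).
h: a_k = 0, -1, -1/2, -1/2, -7/24, -5/24, -9/80, -331/5040, …
ICs: h(0) = 0, h′(0) = -1.

f: a_k = -1, -1, -1/2, -1/6, -1/24, -1/120, -1/720, -1/5040, …
Change of var in L_f (x↦r) gives L₀.
Integrate: L := L₀·Dx.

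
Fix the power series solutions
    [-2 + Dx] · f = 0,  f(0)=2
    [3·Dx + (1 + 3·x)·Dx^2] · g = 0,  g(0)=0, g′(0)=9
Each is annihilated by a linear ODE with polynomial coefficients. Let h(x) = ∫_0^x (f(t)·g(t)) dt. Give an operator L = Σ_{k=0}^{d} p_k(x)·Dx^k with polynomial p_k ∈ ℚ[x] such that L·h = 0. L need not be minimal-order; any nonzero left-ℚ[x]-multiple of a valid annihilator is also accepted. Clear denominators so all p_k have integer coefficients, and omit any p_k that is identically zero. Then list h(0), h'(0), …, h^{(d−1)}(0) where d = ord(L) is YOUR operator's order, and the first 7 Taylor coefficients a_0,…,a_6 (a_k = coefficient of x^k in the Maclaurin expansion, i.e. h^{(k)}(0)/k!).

f: a_k = 2, 4, 4, 8/3, 4/3, 8/15, 8/45, …
g: a_k = 0, 9, -27/2, 27, -243/4, 729/5, -729/2, …
Product ⇒ symmetric product L₀, ord ≤ 2.
∫: right-multiply L₀ by Dx.
L = (-2 + 12·x)·Dx + (-1 - 12·x)·Dx^2 + (1 + 3·x)·Dx^3  (order 3).
h: a_k = 0, 0, 9, 3, 9, -87/10, 221/10, …
ICs: h(0) = 0, h′(0) = 0, h′′(0) = 18.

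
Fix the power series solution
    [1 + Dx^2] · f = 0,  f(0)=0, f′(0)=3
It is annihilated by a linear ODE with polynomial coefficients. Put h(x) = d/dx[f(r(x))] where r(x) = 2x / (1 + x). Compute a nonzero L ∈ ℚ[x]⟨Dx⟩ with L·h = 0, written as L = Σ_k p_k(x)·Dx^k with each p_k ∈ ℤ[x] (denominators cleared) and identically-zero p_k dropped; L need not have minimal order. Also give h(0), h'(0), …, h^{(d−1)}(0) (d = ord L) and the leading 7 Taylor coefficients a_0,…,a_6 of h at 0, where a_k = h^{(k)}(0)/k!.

L = (10 + 12·x + 6·x^2) + (6 + 18·x + 18·x^2 + 6·x^3)·Dx + (1 + 4·x + 6·x^2 + 4·x^3 + x^4)·Dx^2  (order 2).
h: a_k = 6, -12, 6, 24, -86, 180, -4418/15, …
ICs: h(0) = 6, h′(0) = -12.

f: a_k = 0, 3, 0, -1/2, 0, 1/40, 0, …
h₀=f(r): pull back L_f along r ⇒ L₀.
h=h₀': d/dx-closure on L₀ ⇒ L.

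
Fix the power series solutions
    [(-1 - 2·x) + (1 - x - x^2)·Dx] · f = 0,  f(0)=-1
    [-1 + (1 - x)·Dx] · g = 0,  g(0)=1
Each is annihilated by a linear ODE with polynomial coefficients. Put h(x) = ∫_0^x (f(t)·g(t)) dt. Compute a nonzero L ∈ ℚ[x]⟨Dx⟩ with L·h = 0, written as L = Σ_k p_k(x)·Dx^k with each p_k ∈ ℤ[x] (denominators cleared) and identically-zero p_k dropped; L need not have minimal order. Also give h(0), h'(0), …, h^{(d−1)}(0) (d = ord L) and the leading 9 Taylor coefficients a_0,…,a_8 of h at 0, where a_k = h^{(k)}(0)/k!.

L = (-2 + 3·x^2)·Dx + (1 - 2·x + x^3)·Dx^2  (order 2).
h: a_k = 0, -1, -1, -4/3, -7/4, -12/5, -10/3, -33/7, -27/4, …
ICs: h(0) = 0, h′(0) = -1.

f: a_k = -1, -1, -2, -3, -5, -8, -13, -21, -34, …
g: a_k = 1, 1, 1, 1, 1, 1, 1, 1, 1, …
Sym-product of L_f,L_g gives L₀ (≤ ord 1).
Integrate: L := L₀·Dx.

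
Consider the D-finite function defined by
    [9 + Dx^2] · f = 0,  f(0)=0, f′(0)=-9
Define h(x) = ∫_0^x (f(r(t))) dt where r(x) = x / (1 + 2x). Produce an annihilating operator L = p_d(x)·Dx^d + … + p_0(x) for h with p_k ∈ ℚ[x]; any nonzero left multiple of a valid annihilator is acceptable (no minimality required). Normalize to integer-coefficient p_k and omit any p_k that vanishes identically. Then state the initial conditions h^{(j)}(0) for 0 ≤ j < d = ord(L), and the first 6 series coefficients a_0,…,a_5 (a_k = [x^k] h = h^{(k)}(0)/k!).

L = 9·Dx + (4 + 24·x + 48·x^2 + 32·x^3)·Dx^2 + (1 + 8·x + 24·x^2 + 32·x^3 + 16·x^4)·Dx^3  (order 3).
h: a_k = 0, 0, -9/2, 6, -45/8, -9/5, …
ICs: h(0) = 0, h′(0) = 0, h′′(0) = -9.

f: a_k = 0, -9, 0, 27/2, 0, -243/40, …
Change of var in L_f (x↦r) gives L₀.
∫: right-multiply L₀ by Dx.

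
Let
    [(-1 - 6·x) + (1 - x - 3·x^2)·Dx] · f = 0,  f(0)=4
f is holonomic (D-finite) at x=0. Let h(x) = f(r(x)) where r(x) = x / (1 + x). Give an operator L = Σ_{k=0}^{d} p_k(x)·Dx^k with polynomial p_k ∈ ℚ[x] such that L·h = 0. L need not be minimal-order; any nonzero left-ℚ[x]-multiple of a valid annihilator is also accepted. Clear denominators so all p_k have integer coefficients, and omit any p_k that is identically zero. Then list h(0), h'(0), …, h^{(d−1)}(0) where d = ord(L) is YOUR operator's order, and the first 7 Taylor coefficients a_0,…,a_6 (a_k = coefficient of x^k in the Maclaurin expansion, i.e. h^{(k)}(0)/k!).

L = (1 + 7·x) + (-1 - 2·x + 2·x^2 + 3·x^3)·Dx  (order 1).
h: a_k = 4, 4, 12, 0, 36, -36, 144, …
ICs: h(0) = 4.

f: a_k = 4, 4, 16, 28, 76, 160, 388, …
L₀ from L_f via x↦r, Dx↦r'^{-1}Dx.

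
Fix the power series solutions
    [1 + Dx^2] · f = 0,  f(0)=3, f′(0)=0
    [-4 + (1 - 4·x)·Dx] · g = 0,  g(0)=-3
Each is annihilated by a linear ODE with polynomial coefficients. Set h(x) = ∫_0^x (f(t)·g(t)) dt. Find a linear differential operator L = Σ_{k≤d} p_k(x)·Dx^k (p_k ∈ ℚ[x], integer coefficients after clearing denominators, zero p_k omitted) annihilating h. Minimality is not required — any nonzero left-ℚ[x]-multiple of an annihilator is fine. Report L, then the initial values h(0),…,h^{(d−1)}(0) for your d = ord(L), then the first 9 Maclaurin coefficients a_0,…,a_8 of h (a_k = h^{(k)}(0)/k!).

f: a_k = 3, 0, -3/2, 0, 1/8, 0, -1/240, 0, 1/13440, …
g: a_k = -3, -12, -48, -192, -768, -3072, -12288, -49152, -196608, …
L₀ := L_f ⊗_s L_g (sym. prod.), ord ≤ 2.
∫: right-multiply L₀ by Dx.
L = (-1 + 4·x)·Dx + 8·Dx^2 + (-1 + 4·x)·Dx^3  (order 3).
h: a_k = 0, -9, -18, -93/2, -279/2, -17859/40, -5953/4, -2857439/560, -2857439/160, …
ICs: h(0) = 0, h′(0) = -9, h′′(0) = -36.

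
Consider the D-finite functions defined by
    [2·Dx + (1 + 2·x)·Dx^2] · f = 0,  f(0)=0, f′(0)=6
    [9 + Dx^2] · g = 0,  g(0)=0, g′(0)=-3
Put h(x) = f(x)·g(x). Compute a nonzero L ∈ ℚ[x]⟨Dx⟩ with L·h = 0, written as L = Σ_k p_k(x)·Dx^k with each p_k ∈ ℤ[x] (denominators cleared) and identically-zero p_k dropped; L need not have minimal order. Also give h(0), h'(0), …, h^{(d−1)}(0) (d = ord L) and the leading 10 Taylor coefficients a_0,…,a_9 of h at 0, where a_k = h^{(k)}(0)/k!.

f: a_k = 0, 6, -6, 8, -12, 96/5, -32, 384/7, -96, 512/3, …
g: a_k = 0, -3, 0, 9/2, 0, -81/40, 0, 243/560, 0, -243/4480, …
f·g: L₀ = L_f ⊗_s L_g, ord ≤ 2·2.
L = (63 + 1053·x + 3969·x^2 + 5832·x^3 + 2916·x^4) + (63 + 450·x + 972·x^2 + 648·x^3)·Dx + (25 + 270·x + 918·x^2 + 1296·x^3 + 648·x^4)·Dx^2 + (7 + 50·x + 108·x^2 + 72·x^3)·Dx^3 + (2 + 17·x + 53·x^2 + 72·x^3 + 36·x^4)·Dx^4  (order 4).
h: a_k = 0, 0, -18, 18, 3, 9, -135/4, 1083/20, -5139/56, 9279/56, …
ICs: h(0) = 0, h′(0) = 0, h′′(0) = -36, h′′′(0) = 108.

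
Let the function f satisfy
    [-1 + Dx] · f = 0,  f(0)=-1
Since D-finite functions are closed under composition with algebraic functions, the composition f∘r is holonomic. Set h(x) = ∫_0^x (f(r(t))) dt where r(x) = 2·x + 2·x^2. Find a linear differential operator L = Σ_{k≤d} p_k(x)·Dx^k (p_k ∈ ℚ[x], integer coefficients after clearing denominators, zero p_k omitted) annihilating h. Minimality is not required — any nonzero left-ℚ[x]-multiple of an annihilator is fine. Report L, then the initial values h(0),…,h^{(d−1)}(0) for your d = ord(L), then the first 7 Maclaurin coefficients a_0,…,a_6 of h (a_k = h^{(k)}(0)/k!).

f: a_k = -1, -1, -1/2, -1/6, -1/24, -1/120, -1/720, …
f∘r: x↦r, Dx↦Dx/r' in L_f ⇒ L₀.
h=∫h₀ ⇒ L = L₀·Dx.
L = (-2 - 4·x)·Dx + Dx^2  (order 2).
h: a_k = 0, -1, -1, -4/3, -4/3, -4/3, -52/45, …
ICs: h(0) = 0, h′(0) = -1.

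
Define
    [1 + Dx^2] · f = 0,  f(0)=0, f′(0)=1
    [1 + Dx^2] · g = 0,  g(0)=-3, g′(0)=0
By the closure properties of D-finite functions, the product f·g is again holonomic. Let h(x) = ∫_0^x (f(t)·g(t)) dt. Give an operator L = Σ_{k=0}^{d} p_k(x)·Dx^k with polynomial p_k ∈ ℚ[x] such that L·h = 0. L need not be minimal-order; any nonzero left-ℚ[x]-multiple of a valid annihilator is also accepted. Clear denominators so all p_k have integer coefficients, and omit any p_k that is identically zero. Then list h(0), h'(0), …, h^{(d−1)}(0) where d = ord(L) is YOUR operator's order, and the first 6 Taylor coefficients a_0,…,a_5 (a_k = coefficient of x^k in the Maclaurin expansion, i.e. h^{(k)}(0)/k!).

f: a_k = 0, 1, 0, -1/6, 0, 1/120, …
g: a_k = -3, 0, 3/2, 0, -1/8, 0, …
L₀ := L_f ⊗_s L_g (sym. prod.), ord ≤ 4.
h=∫h₀ ⇒ L = L₀·Dx.
L = 4·Dx^2 + Dx^4  (order 4).
h: a_k = 0, 0, -3/2, 0, 1/2, 0, …
ICs: h(0) = 0, h′(0) = 0, h′′(0) = -3, h′′′(0) = 0.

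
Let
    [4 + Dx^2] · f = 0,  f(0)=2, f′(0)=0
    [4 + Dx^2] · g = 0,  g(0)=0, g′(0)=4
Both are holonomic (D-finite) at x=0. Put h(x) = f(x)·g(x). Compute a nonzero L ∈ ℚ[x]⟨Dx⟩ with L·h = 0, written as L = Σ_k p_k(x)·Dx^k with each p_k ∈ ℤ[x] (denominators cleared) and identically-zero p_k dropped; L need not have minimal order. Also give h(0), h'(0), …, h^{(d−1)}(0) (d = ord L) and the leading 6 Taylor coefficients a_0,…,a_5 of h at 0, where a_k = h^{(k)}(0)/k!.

L = 16·Dx + Dx^3  (order 3).
h: a_k = 0, 8, 0, -64/3, 0, 256/15, …
ICs: h(0) = 0, h′(0) = 8, h′′(0) = 0.

f: a_k = 2, 0, -4, 0, 4/3, 0, …
g: a_k = 0, 4, 0, -8/3, 0, 8/15, …
f·g: L₀ = L_f ⊗_s L_g, ord ≤ 2·2.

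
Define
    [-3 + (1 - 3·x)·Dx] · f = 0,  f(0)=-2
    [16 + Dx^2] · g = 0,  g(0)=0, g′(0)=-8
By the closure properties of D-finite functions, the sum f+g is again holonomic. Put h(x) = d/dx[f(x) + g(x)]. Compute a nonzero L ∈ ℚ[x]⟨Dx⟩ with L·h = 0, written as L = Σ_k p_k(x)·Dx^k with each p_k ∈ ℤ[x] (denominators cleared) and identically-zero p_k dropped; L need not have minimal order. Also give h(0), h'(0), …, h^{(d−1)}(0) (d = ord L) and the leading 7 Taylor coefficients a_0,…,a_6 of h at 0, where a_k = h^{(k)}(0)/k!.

L = (5952 - 4608·x + 6912·x^2) + (-560 + 2448·x - 3456·x^2 + 3456·x^3)·Dx + (372 - 288·x + 432·x^2)·Dx^2 + (-35 + 153·x - 216·x^2 + 216·x^3)·Dx^3  (order 3).
h: a_k = -14, -36, -98, -648, -7546/3, -8748, -1375762/45, …
ICs: h(0) = -14, h′(0) = -36, h′′(0) = -196.

f: a_k = -2, -6, -18, -54, -162, -486, -1458, …
g: a_k = 0, -8, 0, 64/3, 0, -256/15, 0, …
L₀ := lclm(L_f,L_g); ord L₀ ≤ 1+2.
h₀' ⇒ L via d/dx closure of L₀.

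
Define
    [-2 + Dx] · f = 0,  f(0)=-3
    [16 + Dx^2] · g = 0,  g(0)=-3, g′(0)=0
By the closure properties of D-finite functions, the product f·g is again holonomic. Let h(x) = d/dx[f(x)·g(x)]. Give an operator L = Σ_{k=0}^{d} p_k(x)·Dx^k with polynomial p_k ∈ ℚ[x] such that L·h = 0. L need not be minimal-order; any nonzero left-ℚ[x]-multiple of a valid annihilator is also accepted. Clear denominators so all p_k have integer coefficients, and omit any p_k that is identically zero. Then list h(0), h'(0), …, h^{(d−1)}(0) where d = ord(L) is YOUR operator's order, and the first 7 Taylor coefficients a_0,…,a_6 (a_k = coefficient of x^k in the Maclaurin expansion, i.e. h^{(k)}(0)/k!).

L = 20 - 4·Dx + Dx^2  (order 2).
h: a_k = 18, -108, -396, -168, 492, 2808/5, 232/5, …
ICs: h(0) = 18, h′(0) = -108.

f: a_k = -3, -6, -6, -4, -2, -4/5, -4/15, …
g: a_k = -3, 0, 24, 0, -32, 0, 256/15, …
f·g: L₀ = L_f ⊗_s L_g, ord ≤ 1·2.
h=h₀': d/dx-closure on L₀ ⇒ L.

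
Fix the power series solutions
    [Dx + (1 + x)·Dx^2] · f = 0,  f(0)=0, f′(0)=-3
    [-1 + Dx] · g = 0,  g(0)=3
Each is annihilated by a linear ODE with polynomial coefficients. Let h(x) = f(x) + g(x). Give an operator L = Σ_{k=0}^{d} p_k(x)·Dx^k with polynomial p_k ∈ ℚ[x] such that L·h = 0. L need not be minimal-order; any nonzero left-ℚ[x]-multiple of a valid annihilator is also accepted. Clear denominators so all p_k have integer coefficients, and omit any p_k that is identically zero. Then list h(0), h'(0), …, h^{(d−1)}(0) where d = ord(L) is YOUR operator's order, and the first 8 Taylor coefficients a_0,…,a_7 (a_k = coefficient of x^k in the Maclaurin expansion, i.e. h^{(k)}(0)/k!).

f: a_k = 0, -3, 3/2, -1, 3/4, -3/5, 1/2, -3/7, …
g: a_k = 3, 3, 3/2, 1/2, 1/8, 1/40, 1/240, 1/1680, …
L₀ := lclm(L_f,L_g); ord L₀ ≤ 2+1.
L = (-3 - x)·Dx + (1 - 2·x - x^2)·Dx^2 + (2 + 3·x + x^2)·Dx^3  (order 3).
h: a_k = 3, 0, 3, -1/2, 7/8, -23/40, 121/240, -719/1680, …
ICs: h(0) = 3, h′(0) = 0, h′′(0) = 6.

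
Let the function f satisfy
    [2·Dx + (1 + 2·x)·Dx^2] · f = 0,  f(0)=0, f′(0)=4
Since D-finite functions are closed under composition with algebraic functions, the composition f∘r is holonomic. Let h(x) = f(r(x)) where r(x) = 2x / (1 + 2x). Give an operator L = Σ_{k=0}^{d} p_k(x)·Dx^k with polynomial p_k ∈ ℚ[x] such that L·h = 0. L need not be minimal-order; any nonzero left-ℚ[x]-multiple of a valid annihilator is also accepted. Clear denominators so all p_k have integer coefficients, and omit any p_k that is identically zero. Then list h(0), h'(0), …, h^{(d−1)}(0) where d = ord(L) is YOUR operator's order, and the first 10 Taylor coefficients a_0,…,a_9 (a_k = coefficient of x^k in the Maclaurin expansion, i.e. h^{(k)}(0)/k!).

L = (8 + 24·x)·Dx + (1 + 8·x + 12·x^2)·Dx^2  (order 2).
h: a_k = 0, 8, -32, 416/3, -640, 15488/5, -46592/3, 559616/7, -419840, 20154368/9, …
ICs: h(0) = 0, h′(0) = 8.

f: a_k = 0, 4, -4, 16/3, -8, 64/5, -64/3, 256/7, -64, 1024/9, …
h₀=f(r): pull back L_f along r ⇒ L₀.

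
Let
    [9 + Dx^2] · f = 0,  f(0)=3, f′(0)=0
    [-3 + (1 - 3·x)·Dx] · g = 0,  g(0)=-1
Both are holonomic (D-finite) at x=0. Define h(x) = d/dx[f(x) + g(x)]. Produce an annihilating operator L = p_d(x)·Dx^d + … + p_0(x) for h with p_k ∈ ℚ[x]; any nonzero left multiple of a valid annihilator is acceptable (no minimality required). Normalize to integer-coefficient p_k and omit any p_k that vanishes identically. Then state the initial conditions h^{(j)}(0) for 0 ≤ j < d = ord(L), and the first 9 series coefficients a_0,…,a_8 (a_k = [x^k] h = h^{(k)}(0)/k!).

f: a_k = 3, 0, -27/2, 0, 81/8, 0, -243/80, 0, 2187/4480, …
g: a_k = -1, -3, -9, -27, -81, -243, -729, -2187, -6561, …
Weyl lclm of L_f,L_g ⇒ L₀ (ord ≤ 3).
h₀' ⇒ L via d/dx closure of L₀.
L = (702 - 324·x + 486·x^2) + (-63 + 243·x - 243·x^2 + 243·x^3)·Dx + (78 - 36·x + 54·x^2)·Dx^2 + (-7 + 27·x - 27·x^2 + 27·x^3)·Dx^3  (order 3).
h: a_k = -3, -45, -81, -567/2, -1215, -175689/40, -15309, -29391093/560, -177147, …
ICs: h(0) = -3, h′(0) = -45, h′′(0) = -162.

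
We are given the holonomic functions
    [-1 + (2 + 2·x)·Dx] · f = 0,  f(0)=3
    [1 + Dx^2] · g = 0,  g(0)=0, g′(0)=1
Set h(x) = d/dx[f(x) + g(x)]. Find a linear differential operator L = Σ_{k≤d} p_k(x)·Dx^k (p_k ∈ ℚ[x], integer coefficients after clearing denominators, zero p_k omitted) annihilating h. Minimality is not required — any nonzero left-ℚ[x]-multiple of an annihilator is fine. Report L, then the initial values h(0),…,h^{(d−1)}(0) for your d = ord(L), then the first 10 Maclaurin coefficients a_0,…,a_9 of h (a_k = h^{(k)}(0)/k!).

f: a_k = 3, 3/2, -3/8, 3/16, -15/128, 21/256, -63/1024, 99/2048, -1287/32768, 2145/65536, …
g: a_k = 0, 1, 0, -1/6, 0, 1/120, 0, -1/5040, 0, 1/362880, …
f+g: L₀ = lclm(L_f,L_g), ord ≤ 1+2.
h=h₀': d/dx-closure on L₀ ⇒ L.
L = (-19 - 8·x - 4·x^2) + (-14 - 30·x - 24·x^2 - 8·x^3)·Dx + (-19 - 8·x - 4·x^2)·Dx^2 + (-14 - 30·x - 24·x^2 - 8·x^3)·Dx^3  (order 3).
h: a_k = 5/2, -3/4, 1/16, -15/32, 347/768, -189/512, 31057/92160, -1287/4096, 6081587/20643840, -36465/131072, …
ICs: h(0) = 5/2, h′(0) = -3/4, h′′(0) = 1/8.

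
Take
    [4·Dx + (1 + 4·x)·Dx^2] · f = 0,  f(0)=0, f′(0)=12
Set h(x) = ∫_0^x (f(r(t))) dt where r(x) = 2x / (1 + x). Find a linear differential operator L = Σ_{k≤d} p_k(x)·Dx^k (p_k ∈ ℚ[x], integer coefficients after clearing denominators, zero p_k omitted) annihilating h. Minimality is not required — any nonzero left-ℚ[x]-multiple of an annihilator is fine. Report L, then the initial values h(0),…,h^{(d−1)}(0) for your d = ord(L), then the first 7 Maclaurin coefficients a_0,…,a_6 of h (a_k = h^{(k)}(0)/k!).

f: a_k = 0, 12, -24, 64, -192, 3072/5, -2048, …
f∘r: x↦r, Dx↦Dx/r' in L_f ⇒ L₀.
h=∫₀ˣh₀: take L = L₀·Dx.
L = (10 + 18·x)·Dx^2 + (1 + 10·x + 9·x^2)·Dx^3  (order 3).
h: a_k = 0, 0, 12, -40, 182, -984, 29524/5, …
ICs: h(0) = 0, h′(0) = 0, h′′(0) = 24.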